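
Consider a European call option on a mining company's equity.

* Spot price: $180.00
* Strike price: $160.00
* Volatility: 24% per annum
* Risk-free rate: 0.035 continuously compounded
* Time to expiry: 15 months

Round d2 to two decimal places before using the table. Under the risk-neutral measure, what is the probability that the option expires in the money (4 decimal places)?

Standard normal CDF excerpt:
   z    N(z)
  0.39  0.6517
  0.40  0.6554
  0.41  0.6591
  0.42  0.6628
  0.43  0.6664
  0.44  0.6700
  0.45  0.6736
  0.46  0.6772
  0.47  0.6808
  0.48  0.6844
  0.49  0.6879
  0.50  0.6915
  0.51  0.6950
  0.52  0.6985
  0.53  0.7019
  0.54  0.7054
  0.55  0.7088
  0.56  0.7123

0.6808

σ√T = 0.24·√1.25 = 0.2683
d₁ = [ln(180/160) + (0.035 + 0.24²/2)·1.25] / 0.2683 = [0.1178 + 0.0797] / 0.2683 = 0.7362 which rounds to 0.74
d₂ = d₁ − σ√T = 0.7362 − 0.2683 = 0.4678 which rounds to 0.47
Risk-neutral Pr[S_T > K] = N(d₂) = N(0.47) = 0.6808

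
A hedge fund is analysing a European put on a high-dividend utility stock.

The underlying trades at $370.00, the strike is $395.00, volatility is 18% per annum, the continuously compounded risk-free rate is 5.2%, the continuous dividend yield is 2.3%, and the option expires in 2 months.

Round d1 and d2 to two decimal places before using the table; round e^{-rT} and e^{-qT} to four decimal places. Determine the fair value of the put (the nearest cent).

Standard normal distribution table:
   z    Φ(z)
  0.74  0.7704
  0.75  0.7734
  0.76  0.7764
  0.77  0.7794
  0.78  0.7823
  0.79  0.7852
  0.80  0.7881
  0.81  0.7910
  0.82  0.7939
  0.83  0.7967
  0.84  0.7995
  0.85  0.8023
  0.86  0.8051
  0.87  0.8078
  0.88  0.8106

$25.86

σ√T = 0.18 × 0.4082 = 0.0735
d₁ = [ln(370/395) + (0.052 − 0.023 + 0.18²/2)·0.1667] / 0.0735 = [-0.0654 + 0.0075] / 0.0735 = -0.7872 ⇒ -0.79
d₂ = d₁ − σ√T = -0.7872 − 0.0735 = -0.8607 ⇒ -0.86
exp(−qT) = exp(−0.023·0.1667) = 0.9962;  exp(−rT) = exp(−0.052·0.1667) = 0.9914
N(−d₂) = N(0.86) = 0.8051;  N(−d₁) = N(0.79) = 0.7852
P = 395·0.9914·0.8051 − 370·0.9962·0.7852 = 315.2796 − 289.4200 = 25.8596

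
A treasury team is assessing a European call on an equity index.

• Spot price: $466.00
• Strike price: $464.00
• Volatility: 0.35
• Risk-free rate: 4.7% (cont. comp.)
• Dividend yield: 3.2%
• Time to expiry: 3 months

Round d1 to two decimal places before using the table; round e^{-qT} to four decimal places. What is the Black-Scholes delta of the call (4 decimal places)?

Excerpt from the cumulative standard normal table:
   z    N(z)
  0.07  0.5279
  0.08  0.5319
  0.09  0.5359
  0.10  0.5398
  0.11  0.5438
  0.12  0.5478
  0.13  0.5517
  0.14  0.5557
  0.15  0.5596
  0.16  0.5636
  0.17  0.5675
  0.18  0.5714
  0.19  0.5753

0.5473

T = 0.25;  σ√T = 0.1750
d₁ = [ln(466/464) + (0.047 − 0.032 + ½·0.35²)·0.25] / (σ√T) = (0.0043 + 0.0191) / 0.1750 = 0.1335 ⇒ 0.13
N(d₁) = N(0.13) = 0.5517
Δ_call = exp(−qT)·N(d₁) = 0.9920·0.5517 = 0.5473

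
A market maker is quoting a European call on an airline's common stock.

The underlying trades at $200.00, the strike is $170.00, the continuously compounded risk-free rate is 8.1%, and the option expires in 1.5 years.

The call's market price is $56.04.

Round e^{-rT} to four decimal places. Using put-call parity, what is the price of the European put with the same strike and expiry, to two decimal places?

exp(−rT) = exp(−0.081·1.5) = 0.8856
Put-call parity: C − P = S − K·e^(−rT) = 200 − 170·0.8856 = 200 − 150.5520 = 49.4480
P = C − (C − P) = 56.04 − (49.4480) = 6.5920

$6.59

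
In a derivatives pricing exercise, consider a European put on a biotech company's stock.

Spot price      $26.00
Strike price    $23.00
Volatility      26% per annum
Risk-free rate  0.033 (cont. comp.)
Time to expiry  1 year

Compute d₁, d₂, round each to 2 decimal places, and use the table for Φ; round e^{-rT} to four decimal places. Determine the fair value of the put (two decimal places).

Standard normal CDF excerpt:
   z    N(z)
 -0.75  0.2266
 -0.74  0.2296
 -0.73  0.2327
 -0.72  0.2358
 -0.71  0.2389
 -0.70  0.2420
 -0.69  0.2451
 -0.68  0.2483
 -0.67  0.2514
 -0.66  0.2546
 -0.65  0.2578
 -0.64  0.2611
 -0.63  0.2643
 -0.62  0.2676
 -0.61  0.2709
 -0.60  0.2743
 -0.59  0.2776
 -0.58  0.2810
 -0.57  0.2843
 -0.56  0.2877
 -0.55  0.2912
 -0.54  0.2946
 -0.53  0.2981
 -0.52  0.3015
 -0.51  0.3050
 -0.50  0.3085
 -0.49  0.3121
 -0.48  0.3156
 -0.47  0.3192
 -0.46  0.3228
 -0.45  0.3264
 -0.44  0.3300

T = 1;  σ√T = 0.2600
d₁ = [ln(26/23) + (0.033 + ½·0.26²)·1] / (σ√T) = (0.1226 + 0.0668) / 0.2600 = 0.7285 which rounds to 0.73
d₂ = 0.7285 − 0.2600 = 0.4685 which rounds to 0.47
e^(−rT) = e^(−0.033·1) = 0.9675
P = 23·0.9675·N(-0.47) − 26·N(-0.73) = 23·0.9675·0.3192 − 26·0.2327 = 7.1030 − 6.0502 = 1.0528

$1.05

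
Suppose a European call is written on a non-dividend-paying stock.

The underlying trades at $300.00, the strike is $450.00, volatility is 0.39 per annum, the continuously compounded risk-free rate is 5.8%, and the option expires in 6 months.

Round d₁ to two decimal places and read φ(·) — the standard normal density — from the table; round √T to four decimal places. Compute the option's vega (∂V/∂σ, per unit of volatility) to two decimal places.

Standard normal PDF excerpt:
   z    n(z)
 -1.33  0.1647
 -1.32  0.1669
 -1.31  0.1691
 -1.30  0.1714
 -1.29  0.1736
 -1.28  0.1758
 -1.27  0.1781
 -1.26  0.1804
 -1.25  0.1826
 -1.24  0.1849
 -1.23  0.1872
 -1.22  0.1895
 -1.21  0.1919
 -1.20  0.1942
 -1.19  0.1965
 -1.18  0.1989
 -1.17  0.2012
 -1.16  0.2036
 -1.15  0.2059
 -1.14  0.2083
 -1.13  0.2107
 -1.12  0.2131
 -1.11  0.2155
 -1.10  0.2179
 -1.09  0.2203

σ√T = 0.39·√0.5 = 0.2758
d₁ = [ln(300/450) + (0.058 + 0.39²/2)·0.5] / 0.2758 = [-0.4055 + 0.0670] / 0.2758 = -1.2272 ⇒ -1.23
√T = √0.5 = 0.7071
φ(d₁) = φ(-1.23) = 0.1872
vega = S·φ(d₁)·√T = 300·0.1872·0.7071 = 39.7107
(The put has the same vega.)

39.71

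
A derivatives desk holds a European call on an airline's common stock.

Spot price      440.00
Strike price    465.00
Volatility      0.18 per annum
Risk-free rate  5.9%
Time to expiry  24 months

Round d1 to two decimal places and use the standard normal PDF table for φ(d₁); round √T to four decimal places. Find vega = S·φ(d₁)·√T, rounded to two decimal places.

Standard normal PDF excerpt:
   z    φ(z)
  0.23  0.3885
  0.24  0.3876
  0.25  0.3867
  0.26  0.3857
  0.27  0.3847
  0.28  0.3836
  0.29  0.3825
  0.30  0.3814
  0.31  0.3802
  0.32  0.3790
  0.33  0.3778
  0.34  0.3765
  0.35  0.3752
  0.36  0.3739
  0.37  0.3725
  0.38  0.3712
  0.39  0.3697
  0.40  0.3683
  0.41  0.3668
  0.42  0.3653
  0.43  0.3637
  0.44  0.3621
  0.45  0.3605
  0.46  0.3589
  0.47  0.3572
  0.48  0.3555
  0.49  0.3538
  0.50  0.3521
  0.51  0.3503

σ√T = 0.18·√2 = 0.2546
d₁ = [ln(440/465) + (0.059 + 0.18²/2)·2] / 0.2546 = [-0.0553 + 0.1504] / 0.2546 = 0.3737 ≈ 0.37
√T = √2 = 1.4142
φ(d₁) = φ(0.37) = 0.3725
vega = S·φ(d₁)·√T = 440·0.3725·1.4142 = 231.7874

231.79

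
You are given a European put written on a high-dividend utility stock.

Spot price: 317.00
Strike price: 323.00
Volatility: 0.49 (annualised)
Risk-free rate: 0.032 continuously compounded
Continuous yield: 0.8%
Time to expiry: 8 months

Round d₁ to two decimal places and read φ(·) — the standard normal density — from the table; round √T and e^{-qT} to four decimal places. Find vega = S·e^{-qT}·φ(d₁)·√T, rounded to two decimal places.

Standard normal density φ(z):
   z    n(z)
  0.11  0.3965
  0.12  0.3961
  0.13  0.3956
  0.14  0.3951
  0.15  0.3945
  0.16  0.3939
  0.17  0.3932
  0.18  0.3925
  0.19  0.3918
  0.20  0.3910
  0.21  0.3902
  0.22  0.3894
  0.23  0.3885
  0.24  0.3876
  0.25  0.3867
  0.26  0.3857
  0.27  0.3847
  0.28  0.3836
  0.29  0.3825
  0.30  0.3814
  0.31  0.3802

100.87

σ√T = 0.49 × 0.8165 = 0.4001
d₁ = [ln(317/323) + (0.032 − 0.008 + ½·0.49²)·0.6667] / (σ√T) = (-0.0188 + 0.0960) / 0.4001 = 0.1932 ⇒ 0.19
√T = √0.6667 = 0.8165
φ(d₁) = φ(0.19) = 0.3918
e^(−qT) = e^(−0.008·0.6667) = 0.9947
vega = S·e^(−qT)·φ(d₁)·√T = 317·0.9947·0.3918·0.8165 = 100.8723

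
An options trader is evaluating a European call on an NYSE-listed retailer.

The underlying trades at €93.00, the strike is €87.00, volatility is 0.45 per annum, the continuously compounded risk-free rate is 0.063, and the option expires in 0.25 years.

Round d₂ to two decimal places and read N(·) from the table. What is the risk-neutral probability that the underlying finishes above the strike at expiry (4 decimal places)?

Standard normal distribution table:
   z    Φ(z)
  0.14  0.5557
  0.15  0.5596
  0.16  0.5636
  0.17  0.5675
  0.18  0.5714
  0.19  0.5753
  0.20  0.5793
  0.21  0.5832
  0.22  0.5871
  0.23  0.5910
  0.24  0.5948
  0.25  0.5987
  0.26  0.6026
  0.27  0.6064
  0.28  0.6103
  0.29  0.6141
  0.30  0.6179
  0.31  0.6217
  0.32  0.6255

σ√T = 0.45·√0.25 = 0.2250
d₁ = [ln(93/87) + (0.063 + 0.45²/2)·0.25] / 0.2250 = [0.0667 + 0.0411] / 0.2250 = 0.4789 which rounds to 0.48
d₂ = d₁ − σ√T = 0.4789 − 0.2250 = 0.2539 which rounds to 0.25
Risk-neutral Pr[S_T > K] = N(d₂) = N(0.25) = 0.5987

0.5987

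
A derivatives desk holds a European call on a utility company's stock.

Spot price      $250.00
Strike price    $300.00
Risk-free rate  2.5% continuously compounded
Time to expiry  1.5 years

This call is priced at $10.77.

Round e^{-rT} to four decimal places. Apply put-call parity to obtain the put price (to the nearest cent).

$49.73

exp(−rT) = exp(−0.025·1.5) = 0.9632
Put-call parity: C − P = S − K·e^(−rT) = 250 − 300·0.9632 = 250 − 288.9600 = -38.9600
P = C − (C − P) = 10.77 − (-38.9600) = 49.7300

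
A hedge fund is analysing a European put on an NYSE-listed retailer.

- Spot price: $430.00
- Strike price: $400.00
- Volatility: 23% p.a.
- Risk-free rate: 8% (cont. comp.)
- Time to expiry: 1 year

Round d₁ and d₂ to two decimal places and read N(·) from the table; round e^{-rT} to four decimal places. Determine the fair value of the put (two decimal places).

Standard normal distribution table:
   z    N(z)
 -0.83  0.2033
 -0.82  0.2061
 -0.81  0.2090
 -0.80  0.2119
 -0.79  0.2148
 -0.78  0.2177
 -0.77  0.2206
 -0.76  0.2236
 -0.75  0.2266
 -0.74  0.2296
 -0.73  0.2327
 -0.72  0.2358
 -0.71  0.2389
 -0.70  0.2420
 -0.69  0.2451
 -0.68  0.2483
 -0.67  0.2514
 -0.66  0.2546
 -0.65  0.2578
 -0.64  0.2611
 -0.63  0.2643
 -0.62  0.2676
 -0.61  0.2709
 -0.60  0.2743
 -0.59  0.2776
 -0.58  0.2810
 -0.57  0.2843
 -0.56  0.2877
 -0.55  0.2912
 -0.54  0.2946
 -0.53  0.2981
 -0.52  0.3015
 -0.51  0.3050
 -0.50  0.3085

σ√T = 0.23·√1 = 0.2300
d₁ = [ln(430/400) + (0.08 + ½·0.23²)·1] / (σ√T) = (0.0723 + 0.1065) / 0.2300 = 0.7773 ⇒ 0.78
d₂ = 0.7773 − 0.2300 = 0.5473 ⇒ 0.55
e^(−rT) = e^(−0.08·1) = 0.9231
P = 400·0.9231·N(-0.55) − 430·N(-0.78) = 400·0.9231·0.2912 − 430·0.2177 = 107.5227 − 93.6110 = 13.9117

$13.91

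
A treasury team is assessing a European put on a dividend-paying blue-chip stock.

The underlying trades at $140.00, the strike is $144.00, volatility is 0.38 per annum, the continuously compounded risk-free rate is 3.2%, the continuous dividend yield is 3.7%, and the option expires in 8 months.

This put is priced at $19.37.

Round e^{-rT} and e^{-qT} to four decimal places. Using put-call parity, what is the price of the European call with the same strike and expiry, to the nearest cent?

e^(−qT) = e^(−0.037·0.6667) = 0.9756;  e^(−rT) = e^(−0.032·0.6667) = 0.9789
Put-call parity: C − P = S·e^(−qT) − K·e^(−rT) = 140·0.9756 − 144·0.9789 = 136.5840 − 140.9616 = -4.3776
C = P + (C − P) = 19.37 + (-4.3776) = 14.9924

$14.99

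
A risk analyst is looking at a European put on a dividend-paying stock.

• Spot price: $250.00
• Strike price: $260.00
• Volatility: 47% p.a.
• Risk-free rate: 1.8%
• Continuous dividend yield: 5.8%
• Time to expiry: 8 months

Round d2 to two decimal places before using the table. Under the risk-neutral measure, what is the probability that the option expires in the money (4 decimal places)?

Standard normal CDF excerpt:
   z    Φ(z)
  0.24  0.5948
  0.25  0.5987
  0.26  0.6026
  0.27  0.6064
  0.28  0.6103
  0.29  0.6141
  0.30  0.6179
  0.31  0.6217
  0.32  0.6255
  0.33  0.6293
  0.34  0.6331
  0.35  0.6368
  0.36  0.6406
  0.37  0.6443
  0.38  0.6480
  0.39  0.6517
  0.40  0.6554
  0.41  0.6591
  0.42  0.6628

T = 0.6667;  σ√T = 0.3838
ln(S/K) + (r − q + σ²/2)T = ln(250/260) + (0.018 − 0.058 + 0.47²/2)·0.6667 = -0.0392 + 0.0470 = 0.0077
d₁ = 0.0077 / 0.3838 = 0.0202 which rounds to 0.02
d₂ = d₁ − σ√T = 0.0202 − 0.3838 = -0.3636 which rounds to -0.36
Risk-neutral Pr[S_T < K] = N(−d₂) = N(0.36) = 0.6406

0.6406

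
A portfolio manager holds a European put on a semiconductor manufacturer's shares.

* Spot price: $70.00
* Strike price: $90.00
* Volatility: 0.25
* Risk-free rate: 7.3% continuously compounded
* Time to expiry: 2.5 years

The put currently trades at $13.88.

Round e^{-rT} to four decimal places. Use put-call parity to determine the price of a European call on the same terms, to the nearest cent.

exp(−rT) = exp(−0.073·2.5) = 0.8332
Put-call parity: C − P = S − K·e^(−rT) = 70 − 90·0.8332 = 70 − 74.9880 = -4.9880
C = P + (C − P) = 13.88 + (-4.9880) = 8.8920

$8.89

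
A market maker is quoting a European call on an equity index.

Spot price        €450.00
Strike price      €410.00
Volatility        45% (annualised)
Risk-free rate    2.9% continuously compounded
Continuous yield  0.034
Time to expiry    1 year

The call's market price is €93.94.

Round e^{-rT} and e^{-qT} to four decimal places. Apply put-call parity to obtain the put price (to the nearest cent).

€57.24

e^(−qT) = e^(−0.034·1) = 0.9666;  e^(−rT) = e^(−0.029·1) = 0.9714
Put-call parity: C − P = S·e^(−qT) − K·e^(−rT) = 450·0.9666 − 410·0.9714 = 434.9700 − 398.2740 = 36.6960
P = C − (C − P) = 93.94 − (36.6960) = 57.2440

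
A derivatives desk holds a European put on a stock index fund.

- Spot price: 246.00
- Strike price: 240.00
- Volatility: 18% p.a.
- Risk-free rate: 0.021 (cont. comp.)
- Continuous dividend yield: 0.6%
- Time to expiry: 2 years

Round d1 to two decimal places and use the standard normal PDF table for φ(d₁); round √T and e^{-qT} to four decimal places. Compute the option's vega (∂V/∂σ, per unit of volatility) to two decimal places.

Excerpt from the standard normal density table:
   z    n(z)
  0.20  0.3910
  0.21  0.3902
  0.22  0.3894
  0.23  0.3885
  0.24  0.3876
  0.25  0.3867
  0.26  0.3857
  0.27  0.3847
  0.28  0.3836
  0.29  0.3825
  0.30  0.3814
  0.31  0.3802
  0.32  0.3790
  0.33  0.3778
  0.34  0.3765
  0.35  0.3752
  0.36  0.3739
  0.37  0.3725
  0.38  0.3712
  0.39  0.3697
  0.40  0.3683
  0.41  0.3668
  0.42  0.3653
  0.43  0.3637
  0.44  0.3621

T = 2;  σ√T = 0.2546
d₁ = [ln(246/240) + (0.021 − 0.006 + ½·0.18²)·2] / (σ√T) = (0.0247 + 0.0624) / 0.2546 = 0.3421 → 0.34
√T = √2 = 1.4142
φ(d₁) = φ(0.34) = 0.3765
e^(−qT) = e^(−0.006·2) = 0.9881
vega = S·e^(−qT)·φ(d₁)·√T = 246·0.9881·0.3765·1.4142 = 129.4231
(Call and put vega coincide under Black-Scholes.)

129.42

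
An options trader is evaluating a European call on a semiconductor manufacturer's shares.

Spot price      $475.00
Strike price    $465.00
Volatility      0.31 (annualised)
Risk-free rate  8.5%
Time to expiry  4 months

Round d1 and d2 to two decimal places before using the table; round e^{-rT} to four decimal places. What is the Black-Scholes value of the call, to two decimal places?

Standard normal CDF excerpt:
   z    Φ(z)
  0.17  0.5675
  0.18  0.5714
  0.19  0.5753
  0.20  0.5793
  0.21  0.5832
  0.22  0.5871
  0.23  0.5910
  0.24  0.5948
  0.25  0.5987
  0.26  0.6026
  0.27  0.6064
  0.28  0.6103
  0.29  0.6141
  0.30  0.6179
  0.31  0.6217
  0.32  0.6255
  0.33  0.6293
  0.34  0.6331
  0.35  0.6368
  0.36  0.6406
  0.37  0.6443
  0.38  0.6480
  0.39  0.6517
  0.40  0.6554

σ√T = 0.31 × 0.5774 = 0.1790
d₁ = [ln(475/465) + (0.085 + 0.31²/2)·0.3333] / 0.1790 = [0.0213 + 0.0444] / 0.1790 = 0.3667 ⇒ 0.37
d₂ = d₁ − σ√T = 0.3667 − 0.1790 = 0.1877 ⇒ 0.19
exp(−rT) = exp(−0.085·0.3333) = 0.9721
N(d₁) = N(0.37) = 0.6443;  N(d₂) = N(0.19) = 0.5753
C = 475·0.6443 − 465·0.9721·0.5753 = 306.0425 − 260.0508 = 45.9917

$45.99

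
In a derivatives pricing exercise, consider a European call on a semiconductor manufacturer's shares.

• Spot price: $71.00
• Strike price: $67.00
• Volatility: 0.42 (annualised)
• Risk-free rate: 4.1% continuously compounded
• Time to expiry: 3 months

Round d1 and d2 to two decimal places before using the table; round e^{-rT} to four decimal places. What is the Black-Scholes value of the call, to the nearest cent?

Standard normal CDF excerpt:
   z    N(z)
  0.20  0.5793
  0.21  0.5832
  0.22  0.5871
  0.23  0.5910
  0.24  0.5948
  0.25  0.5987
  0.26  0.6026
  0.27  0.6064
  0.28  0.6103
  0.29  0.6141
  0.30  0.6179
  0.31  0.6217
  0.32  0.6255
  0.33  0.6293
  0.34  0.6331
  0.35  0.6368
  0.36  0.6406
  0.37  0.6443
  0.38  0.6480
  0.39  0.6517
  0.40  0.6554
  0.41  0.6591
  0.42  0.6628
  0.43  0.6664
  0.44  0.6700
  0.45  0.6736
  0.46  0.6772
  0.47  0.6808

σ√T = 0.42·√0.25 = 0.2100
d₁ = [ln(71/67) + (0.041 + 0.42²/2)·0.25] / 0.2100 = [0.0580 + 0.0323] / 0.2100 = 0.4299 → 0.43
d₂ = d₁ − σ√T = 0.4299 − 0.2100 = 0.2199 → 0.22
e^(−rT) = e^(−0.041·0.25) = 0.9898
N(d₁) = N(0.43) = 0.6664;  N(d₂) = N(0.22) = 0.5871
C = 71·0.6664 − 67·0.9898·0.5871 = 47.3144 − 38.9345 = 8.3799

$8.38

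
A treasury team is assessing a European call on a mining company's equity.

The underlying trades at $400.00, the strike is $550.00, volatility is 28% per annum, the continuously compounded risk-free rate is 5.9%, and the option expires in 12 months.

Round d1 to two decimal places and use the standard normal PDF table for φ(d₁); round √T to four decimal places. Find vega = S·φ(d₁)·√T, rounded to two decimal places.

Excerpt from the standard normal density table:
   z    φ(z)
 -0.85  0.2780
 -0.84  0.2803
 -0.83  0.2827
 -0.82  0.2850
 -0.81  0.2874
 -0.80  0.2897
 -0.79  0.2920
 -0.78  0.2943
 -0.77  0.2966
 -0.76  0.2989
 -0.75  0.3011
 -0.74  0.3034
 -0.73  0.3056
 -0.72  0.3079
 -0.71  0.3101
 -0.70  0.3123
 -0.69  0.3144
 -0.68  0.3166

σ√T = 0.28 × 1.0000 = 0.2800
d₁ = [ln(400/550) + (0.059 + 0.28²/2)·1] / 0.2800 = [-0.3185 + 0.0982] / 0.2800 = -0.7866 ≈ -0.79
√T = √1 = 1.0000
φ(d₁) = φ(-0.79) = 0.2920
vega = S·φ(d₁)·√T = 400·0.2920·1.0000 = 116.8000
(The put has the same vega.)

116.80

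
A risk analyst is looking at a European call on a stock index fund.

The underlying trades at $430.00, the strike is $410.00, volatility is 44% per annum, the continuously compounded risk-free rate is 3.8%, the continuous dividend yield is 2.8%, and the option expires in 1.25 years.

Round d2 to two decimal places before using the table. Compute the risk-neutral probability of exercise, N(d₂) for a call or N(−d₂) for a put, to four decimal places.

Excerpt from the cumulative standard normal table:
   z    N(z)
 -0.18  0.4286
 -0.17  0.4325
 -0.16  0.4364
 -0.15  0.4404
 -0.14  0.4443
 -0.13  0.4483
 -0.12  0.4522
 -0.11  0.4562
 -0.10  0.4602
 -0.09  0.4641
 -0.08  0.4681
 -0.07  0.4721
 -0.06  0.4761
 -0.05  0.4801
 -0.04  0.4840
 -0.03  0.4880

T = 1.25;  σ√T = 0.4919
d₁ = [ln(430/410) + (0.038 − 0.028 + ½·0.44²)·1.25] / (σ√T) = (0.0476 + 0.1335) / 0.4919 = 0.3682 which rounds to 0.37
d₂ = 0.3682 − 0.4919 = -0.1237 which rounds to -0.12
Risk-neutral Pr[S_T > K] = N(d₂) = N(-0.12) = 0.4522

0.4522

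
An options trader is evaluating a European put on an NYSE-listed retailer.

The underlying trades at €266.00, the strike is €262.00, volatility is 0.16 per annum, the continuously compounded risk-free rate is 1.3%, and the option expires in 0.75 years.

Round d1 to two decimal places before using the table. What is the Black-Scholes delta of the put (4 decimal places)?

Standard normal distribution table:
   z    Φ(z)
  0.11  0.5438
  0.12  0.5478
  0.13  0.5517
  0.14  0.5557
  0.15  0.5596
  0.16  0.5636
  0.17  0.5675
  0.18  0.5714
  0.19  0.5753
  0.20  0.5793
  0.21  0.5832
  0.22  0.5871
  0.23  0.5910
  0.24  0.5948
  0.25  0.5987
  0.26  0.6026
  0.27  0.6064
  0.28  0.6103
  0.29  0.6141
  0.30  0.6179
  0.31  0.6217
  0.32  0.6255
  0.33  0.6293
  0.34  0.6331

T = 0.75;  σ√T = 0.1386
ln(S/K) + (r + σ²/2)T = ln(266/262) + (0.013 + 0.16²/2)·0.75 = 0.0152 + 0.0193 = 0.0345
d₁ = 0.0345 / 0.1386 = 0.2490 ⇒ 0.25
N(d₁) = N(0.25) = 0.5987
Δ_put = N(d₁) − 1 = 0.5987 − 1 = -0.4013

-0.4013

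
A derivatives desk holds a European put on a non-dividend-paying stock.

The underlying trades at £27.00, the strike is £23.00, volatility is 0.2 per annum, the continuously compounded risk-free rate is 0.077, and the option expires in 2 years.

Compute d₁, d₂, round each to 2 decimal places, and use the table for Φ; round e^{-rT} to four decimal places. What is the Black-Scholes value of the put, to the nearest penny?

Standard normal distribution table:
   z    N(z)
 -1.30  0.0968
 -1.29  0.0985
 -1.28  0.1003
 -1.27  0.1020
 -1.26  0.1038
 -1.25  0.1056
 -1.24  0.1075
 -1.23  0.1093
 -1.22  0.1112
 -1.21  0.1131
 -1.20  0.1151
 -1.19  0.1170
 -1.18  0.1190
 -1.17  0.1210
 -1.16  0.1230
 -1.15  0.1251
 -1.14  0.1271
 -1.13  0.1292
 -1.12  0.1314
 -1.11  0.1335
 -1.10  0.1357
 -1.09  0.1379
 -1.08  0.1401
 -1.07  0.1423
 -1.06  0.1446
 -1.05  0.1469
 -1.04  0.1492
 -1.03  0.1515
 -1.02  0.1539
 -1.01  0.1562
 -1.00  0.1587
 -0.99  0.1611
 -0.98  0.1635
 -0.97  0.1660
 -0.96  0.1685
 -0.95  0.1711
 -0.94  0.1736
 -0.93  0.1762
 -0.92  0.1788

£0.42

σ√T = 0.2·√2 = 0.2828
d₁ = [ln(27/23) + (0.077 + 0.2²/2)·2] / 0.2828 = [0.1603 + 0.1940] / 0.2828 = 1.2528 ⇒ 1.25
d₂ = d₁ − σ√T = 1.2528 − 0.2828 = 0.9699 ⇒ 0.97
exp(−rT) = exp(−0.077·2) = 0.8573
N(−d₂) = N(-0.97) = 0.1660;  N(−d₁) = N(-1.25) = 0.1056
P = 23·0.8573·0.1660 − 27·0.1056 = 3.2732 − 2.8512 = 0.4220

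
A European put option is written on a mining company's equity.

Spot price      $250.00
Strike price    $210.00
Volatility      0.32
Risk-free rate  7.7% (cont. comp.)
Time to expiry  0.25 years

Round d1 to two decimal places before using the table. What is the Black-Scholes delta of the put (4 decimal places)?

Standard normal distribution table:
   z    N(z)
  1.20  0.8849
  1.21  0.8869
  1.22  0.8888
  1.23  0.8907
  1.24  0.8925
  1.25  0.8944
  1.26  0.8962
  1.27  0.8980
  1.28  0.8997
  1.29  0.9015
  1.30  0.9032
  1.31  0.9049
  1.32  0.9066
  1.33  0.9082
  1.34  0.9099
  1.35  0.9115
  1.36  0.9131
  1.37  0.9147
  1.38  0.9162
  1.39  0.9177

T = 0.25;  σ√T = 0.1600
d₁ = [ln(250/210) + (0.077 + ½·0.32²)·0.25] / (σ√T) = (0.1744 + 0.0321) / 0.1600 = 1.2900 ⇒ 1.29
N(d₁) = N(1.29) = 0.9015
Δ_put = N(d₁) − 1 = 0.9015 − 1 = -0.0985

-0.0985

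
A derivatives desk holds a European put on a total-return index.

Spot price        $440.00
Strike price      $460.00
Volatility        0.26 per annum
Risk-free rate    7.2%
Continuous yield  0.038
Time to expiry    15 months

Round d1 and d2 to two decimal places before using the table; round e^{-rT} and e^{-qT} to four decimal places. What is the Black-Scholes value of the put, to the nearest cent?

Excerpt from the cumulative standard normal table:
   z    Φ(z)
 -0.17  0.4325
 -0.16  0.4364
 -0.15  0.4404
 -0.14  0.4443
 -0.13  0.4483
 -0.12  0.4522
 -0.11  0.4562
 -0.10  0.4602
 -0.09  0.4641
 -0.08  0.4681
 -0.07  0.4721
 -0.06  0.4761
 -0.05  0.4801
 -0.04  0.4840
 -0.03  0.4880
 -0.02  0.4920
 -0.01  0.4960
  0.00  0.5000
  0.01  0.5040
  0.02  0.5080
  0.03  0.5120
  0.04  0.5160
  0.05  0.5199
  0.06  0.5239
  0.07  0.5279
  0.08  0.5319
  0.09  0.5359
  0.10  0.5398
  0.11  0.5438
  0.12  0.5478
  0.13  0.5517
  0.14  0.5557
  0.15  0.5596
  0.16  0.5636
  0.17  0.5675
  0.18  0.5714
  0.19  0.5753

$48.83

T = 1.25;  σ√T = 0.2907
d₁ = [ln(440/460) + (0.072 − 0.038 + ½·0.26²)·1.25] / (σ√T) = (-0.0445 + 0.0847) / 0.2907 = 0.1386 → 0.14
d₂ = 0.1386 − 0.2907 = -0.1521 → -0.15
e^(−qT) = e^(−0.038·1.25) = 0.9536;  e^(−rT) = e^(−0.072·1.25) = 0.9139
P = 460·0.9139·N(0.15) − 440·0.9536·N(-0.14) = 460·0.9139·0.5596 − 440·0.9536·0.4443 = 235.2525 − 186.4212 = 48.8313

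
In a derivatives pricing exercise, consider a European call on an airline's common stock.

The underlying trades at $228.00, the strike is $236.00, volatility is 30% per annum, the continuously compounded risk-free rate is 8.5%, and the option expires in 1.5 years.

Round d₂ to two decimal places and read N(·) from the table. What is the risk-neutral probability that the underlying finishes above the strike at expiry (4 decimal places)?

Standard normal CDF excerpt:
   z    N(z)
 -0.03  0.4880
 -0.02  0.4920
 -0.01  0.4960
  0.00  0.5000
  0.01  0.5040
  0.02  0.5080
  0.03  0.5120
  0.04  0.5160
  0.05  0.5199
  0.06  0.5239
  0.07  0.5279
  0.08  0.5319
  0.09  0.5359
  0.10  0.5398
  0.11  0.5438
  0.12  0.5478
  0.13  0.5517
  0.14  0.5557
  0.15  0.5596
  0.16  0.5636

σ√T = 0.3 × 1.2247 = 0.3674
ln(S/K) + (r + σ²/2)T = ln(228/236) + (0.085 + 0.3²/2)·1.5 = -0.0345 + 0.1950 = 0.1605
d₁ = 0.1605 / 0.3674 = 0.4369 ⇒ 0.44
d₂ = d₁ − σ√T = 0.4369 − 0.3674 = 0.0694 ⇒ 0.07
Pr(exercise) under Q = N(d₂) = 0.5279

0.5279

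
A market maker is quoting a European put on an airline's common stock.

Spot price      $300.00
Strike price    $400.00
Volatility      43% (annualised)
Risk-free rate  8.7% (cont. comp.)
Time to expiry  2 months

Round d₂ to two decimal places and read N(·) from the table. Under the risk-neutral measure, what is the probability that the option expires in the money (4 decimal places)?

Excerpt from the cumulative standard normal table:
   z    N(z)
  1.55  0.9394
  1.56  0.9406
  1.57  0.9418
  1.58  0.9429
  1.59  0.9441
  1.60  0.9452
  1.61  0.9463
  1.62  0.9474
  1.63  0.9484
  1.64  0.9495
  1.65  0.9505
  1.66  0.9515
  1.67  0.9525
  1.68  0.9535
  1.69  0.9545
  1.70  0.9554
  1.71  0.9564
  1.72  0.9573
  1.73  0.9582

0.9495

σ√T = 0.43·√0.1667 = 0.1755
d₁ = [ln(300/400) + (0.087 + 0.43²/2)·0.1667] / 0.1755 = [-0.2877 + 0.0299] / 0.1755 = -1.4684 → -1.47
d₂ = d₁ − σ√T = -1.4684 − 0.1755 = -1.6440 → -1.64
Risk-neutral Pr[S_T < K] = N(−d₂) = N(1.64) = 0.9495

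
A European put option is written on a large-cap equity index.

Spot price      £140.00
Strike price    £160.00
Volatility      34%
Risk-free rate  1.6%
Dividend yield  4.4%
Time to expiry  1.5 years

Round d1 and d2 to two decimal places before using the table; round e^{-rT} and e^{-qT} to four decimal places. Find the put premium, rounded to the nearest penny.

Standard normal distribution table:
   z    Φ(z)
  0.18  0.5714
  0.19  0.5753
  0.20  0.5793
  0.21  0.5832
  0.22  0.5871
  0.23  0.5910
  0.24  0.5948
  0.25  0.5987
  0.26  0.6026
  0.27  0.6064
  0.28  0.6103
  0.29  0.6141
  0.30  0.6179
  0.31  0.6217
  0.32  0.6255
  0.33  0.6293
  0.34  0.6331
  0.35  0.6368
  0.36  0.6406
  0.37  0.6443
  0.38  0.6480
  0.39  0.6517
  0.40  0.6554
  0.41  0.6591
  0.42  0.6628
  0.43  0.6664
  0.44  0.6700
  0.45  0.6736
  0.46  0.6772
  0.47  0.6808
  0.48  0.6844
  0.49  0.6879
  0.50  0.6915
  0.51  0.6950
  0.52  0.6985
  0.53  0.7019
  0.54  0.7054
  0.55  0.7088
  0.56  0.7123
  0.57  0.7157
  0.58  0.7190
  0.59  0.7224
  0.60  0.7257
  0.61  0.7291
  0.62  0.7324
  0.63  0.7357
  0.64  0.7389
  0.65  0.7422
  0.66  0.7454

σ√T = 0.34·√1.5 = 0.4164
d₁ = [ln(140/160) + (0.016 − 0.044 + ½·0.34²)·1.5] / (σ√T) = (-0.1335 + 0.0447) / 0.4164 = -0.2133 ≈ -0.21
d₂ = -0.2133 − 0.4164 = -0.6297 ≈ -0.63
exp(−qT) = exp(−0.044·1.5) = 0.9361;  exp(−rT) = exp(−0.016·1.5) = 0.9763
P = 160·0.9763·N(0.63) − 140·0.9361·N(0.21) = 160·0.9763·0.7357 − 140·0.9361·0.5832 = 114.9222 − 76.4307 = 38.4915

£38.49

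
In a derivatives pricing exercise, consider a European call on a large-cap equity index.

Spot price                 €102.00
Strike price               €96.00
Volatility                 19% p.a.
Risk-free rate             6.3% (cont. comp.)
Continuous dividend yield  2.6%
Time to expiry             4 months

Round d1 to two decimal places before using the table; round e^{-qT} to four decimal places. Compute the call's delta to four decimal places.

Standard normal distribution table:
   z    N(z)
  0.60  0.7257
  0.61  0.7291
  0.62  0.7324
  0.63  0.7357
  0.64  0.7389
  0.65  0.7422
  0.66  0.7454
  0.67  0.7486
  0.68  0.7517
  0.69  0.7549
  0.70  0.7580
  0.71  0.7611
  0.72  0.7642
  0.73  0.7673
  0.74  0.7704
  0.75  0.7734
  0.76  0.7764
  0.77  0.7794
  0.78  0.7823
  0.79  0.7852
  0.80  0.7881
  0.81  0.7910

0.7576

T = 0.3333;  σ√T = 0.1097
ln(S/K) + (r − q + σ²/2)T = ln(102/96) + (0.063 − 0.026 + 0.19²/2)·0.3333 = 0.0606 + 0.0183 = 0.0790
d₁ = 0.0790 / 0.1097 = 0.7199 → 0.72
N(d₁) = N(0.72) = 0.7642
Δ_call = exp(−qT)·N(d₁) = 0.9914·0.7642 = 0.7576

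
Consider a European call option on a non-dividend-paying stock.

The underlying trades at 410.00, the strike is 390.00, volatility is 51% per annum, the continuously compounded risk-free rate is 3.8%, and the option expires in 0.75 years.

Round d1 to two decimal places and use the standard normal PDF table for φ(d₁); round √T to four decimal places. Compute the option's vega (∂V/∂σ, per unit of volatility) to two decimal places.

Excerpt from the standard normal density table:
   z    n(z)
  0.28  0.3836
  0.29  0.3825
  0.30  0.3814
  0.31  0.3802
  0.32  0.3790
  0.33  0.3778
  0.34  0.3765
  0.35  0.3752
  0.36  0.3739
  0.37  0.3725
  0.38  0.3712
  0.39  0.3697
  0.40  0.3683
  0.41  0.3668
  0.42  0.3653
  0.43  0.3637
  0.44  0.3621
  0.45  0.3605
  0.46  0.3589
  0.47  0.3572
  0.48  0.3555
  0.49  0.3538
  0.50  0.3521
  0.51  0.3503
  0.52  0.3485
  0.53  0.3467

130.77

σ√T = 0.51·√0.75 = 0.4417
d₁ = [ln(410/390) + (0.038 + 0.51²/2)·0.75] / 0.4417 = [0.0500 + 0.1260] / 0.4417 = 0.3986 → 0.40
√T = √0.75 = 0.8660
φ(d₁) = φ(0.40) = 0.3683
vega = S·φ(d₁)·√T = 410·0.3683·0.8660 = 130.7686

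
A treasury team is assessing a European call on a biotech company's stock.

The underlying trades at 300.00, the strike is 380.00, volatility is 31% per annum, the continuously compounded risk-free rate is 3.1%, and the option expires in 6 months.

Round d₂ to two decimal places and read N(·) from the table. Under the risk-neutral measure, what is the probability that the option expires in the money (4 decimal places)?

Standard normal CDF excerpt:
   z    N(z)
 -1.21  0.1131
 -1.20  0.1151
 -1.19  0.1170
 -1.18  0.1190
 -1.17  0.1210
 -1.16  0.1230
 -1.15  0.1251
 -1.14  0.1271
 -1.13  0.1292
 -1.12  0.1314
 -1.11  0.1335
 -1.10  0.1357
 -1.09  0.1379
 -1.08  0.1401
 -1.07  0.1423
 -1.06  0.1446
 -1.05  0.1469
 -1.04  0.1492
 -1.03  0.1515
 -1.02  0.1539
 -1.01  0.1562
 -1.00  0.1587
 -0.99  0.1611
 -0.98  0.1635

σ√T = 0.31 × 0.7071 = 0.2192
d₁ = [ln(300/380) + (0.031 + ½·0.31²)·0.5] / (σ√T) = (-0.2364 + 0.0395) / 0.2192 = -0.8981 ⇒ -0.90
d₂ = -0.8981 − 0.2192 = -1.1173 ⇒ -1.12
Risk-neutral Pr[S_T > K] = N(d₂) = N(-1.12) = 0.1314

0.1314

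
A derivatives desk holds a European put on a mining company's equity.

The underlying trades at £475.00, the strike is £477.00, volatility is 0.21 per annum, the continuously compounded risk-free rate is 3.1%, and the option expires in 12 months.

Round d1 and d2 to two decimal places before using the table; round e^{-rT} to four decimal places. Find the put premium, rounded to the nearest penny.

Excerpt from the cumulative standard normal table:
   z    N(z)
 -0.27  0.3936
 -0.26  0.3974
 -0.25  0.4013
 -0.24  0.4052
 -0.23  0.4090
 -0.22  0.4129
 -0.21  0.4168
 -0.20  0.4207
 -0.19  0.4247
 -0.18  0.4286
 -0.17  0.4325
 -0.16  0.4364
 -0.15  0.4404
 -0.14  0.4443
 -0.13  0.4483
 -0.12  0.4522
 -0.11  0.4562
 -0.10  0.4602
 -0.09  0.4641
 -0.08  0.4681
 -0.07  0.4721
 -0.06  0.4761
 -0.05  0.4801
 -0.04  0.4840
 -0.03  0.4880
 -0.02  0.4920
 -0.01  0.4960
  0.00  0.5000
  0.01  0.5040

£33.25

T = 1;  σ√T = 0.2100
d₁ = [ln(475/477) + (0.031 + ½·0.21²)·1] / (σ√T) = (-0.0042 + 0.0530) / 0.2100 = 0.2326 ≈ 0.23
d₂ = 0.2326 − 0.2100 = 0.0226 ≈ 0.02
exp(−rT) = exp(−0.031·1) = 0.9695
P = 477·0.9695·N(-0.02) − 475·N(-0.23) = 477·0.9695·0.4920 − 475·0.4090 = 227.5261 − 194.2750 = 33.2511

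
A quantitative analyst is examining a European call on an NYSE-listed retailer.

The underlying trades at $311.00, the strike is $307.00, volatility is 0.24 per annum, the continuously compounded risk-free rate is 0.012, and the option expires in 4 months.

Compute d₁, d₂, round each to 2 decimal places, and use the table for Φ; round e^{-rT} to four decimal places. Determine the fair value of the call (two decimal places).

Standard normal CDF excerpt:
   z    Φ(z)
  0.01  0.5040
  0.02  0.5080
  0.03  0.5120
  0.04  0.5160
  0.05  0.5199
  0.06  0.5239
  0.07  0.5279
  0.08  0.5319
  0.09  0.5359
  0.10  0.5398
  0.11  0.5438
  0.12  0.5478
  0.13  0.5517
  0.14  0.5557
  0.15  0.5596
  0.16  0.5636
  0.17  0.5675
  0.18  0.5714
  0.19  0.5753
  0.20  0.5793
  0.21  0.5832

$19.95

T = 0.3333;  σ√T = 0.1386
d₁ = [ln(311/307) + (0.012 + ½·0.24²)·0.3333] / (σ√T) = (0.0129 + 0.0136) / 0.1386 = 0.1916 → 0.19
d₂ = 0.1916 − 0.1386 = 0.0530 → 0.05
exp(−rT) = exp(−0.012·0.3333) = 0.9960
C = 311·N(0.19) − 307·0.9960·N(0.05) = 311·0.5753 − 307·0.9960·0.5199 = 178.9183 − 158.9709 = 19.9474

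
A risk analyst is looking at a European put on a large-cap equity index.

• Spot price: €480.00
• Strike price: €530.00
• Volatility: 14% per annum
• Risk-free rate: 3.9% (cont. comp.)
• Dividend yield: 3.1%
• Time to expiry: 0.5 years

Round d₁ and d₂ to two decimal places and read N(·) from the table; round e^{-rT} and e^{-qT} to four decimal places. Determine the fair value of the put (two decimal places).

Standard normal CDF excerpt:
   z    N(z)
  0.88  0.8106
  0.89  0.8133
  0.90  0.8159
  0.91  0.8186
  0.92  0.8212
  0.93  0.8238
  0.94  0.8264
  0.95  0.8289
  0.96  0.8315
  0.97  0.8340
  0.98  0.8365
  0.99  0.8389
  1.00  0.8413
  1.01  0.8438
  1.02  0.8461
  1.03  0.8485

€51.71

σ√T = 0.14·√0.5 = 0.0990
d₁ = [ln(480/530) + (0.039 − 0.031 + ½·0.14²)·0.5] / (σ√T) = (-0.0991 + 0.0089) / 0.0990 = -0.9111 ≈ -0.91
d₂ = -0.9111 − 0.0990 = -1.0101 ≈ -1.01
e^(−qT) = e^(−0.031·0.5) = 0.9846;  e^(−rT) = e^(−0.039·0.5) = 0.9807
N(−d₂) = N(1.01) = 0.8438;  N(−d₁) = N(0.91) = 0.8186
P = 530·0.9807·0.8438 − 480·0.9846·0.8186 = 438.5828 − 386.8769 = 51.7059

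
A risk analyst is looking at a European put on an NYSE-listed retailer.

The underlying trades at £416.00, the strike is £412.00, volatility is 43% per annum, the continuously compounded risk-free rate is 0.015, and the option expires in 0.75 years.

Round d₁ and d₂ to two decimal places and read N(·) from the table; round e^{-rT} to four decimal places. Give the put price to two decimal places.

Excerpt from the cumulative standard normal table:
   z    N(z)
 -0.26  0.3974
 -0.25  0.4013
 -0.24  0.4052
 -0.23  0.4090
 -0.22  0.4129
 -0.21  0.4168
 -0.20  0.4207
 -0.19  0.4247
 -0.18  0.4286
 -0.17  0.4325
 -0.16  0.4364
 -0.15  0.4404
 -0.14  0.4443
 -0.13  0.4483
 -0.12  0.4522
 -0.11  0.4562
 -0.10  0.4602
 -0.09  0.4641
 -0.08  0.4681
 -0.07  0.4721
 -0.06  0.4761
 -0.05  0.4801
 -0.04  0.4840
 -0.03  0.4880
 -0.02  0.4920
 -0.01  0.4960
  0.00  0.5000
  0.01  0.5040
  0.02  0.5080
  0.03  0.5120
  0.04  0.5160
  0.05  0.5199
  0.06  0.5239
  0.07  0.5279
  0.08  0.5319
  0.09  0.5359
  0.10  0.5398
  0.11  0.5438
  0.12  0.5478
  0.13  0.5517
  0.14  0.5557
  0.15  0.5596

£56.19

σ√T = 0.43·√0.75 = 0.3724
ln(S/K) + (r + σ²/2)T = ln(416/412) + (0.015 + 0.43²/2)·0.75 = 0.0097 + 0.0806 = 0.0902
d₁ = 0.0902 / 0.3724 = 0.2424 → 0.24
d₂ = d₁ − σ√T = 0.2424 − 0.3724 = -0.1300 → -0.13
exp(−rT) = exp(−0.015·0.75) = 0.9888
P = 412·0.9888·N(0.13) − 416·N(-0.24) = 412·0.9888·0.5517 − 416·0.4052 = 224.7546 − 168.5632 = 56.1914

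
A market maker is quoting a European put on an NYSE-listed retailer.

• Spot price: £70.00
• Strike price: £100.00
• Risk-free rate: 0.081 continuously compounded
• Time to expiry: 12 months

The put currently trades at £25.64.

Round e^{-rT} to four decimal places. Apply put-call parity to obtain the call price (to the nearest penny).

exp(−rT) = exp(−0.081·1) = 0.9222
Put-call parity: C − P = S − K·e^(−rT) = 70 − 100·0.9222 = 70 − 92.2200 = -22.2200
C = P + (C − P) = 25.64 + (-22.2200) = 3.4200

£3.42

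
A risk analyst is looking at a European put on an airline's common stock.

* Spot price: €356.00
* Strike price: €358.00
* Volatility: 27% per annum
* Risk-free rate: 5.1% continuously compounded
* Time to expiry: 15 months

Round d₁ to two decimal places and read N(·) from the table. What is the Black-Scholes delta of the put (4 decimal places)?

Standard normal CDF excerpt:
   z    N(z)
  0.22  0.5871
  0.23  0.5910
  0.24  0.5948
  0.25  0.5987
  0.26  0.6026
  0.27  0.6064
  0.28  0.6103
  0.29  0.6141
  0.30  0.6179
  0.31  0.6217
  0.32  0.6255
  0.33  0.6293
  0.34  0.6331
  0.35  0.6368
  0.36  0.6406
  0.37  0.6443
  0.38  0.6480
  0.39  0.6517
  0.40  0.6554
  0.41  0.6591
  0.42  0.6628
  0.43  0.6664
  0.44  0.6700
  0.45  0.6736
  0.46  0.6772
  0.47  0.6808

T = 1.25;  σ√T = 0.3019
d₁ = [ln(356/358) + (0.051 + ½·0.27²)·1.25] / (σ√T) = (-0.0056 + 0.1093) / 0.3019 = 0.3436 → 0.34
N(d₁) = N(0.34) = 0.6331
Δ_put = N(d₁) − 1 = 0.6331 − 1 = -0.3669

-0.3669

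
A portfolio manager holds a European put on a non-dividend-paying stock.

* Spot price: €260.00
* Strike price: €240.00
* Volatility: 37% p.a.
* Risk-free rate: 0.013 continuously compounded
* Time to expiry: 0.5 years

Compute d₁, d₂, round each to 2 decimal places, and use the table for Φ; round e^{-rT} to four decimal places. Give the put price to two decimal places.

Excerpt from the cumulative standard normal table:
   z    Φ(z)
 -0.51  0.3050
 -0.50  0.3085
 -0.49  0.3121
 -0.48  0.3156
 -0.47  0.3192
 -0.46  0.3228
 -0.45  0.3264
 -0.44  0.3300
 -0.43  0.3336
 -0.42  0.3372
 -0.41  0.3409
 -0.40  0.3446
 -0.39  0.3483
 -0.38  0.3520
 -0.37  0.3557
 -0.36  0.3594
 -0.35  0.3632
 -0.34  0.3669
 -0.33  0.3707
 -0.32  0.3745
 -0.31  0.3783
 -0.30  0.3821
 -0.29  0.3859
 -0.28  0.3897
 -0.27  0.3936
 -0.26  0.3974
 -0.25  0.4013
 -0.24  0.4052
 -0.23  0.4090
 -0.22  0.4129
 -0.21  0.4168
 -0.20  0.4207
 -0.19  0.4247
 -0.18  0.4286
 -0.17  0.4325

€16.38

T = 0.5;  σ√T = 0.2616
ln(S/K) + (r + σ²/2)T = ln(260/240) + (0.013 + 0.37²/2)·0.5 = 0.0800 + 0.0407 = 0.1208
d₁ = 0.1208 / 0.2616 = 0.4616 ⇒ 0.46
d₂ = d₁ − σ√T = 0.4616 − 0.2616 = 0.2000 ⇒ 0.20
e^(−rT) = e^(−0.013·0.5) = 0.9935
N(−d₂) = N(-0.20) = 0.4207;  N(−d₁) = N(-0.46) = 0.3228
P = 240·0.9935·0.4207 − 260·0.3228 = 100.3117 − 83.9280 = 16.3837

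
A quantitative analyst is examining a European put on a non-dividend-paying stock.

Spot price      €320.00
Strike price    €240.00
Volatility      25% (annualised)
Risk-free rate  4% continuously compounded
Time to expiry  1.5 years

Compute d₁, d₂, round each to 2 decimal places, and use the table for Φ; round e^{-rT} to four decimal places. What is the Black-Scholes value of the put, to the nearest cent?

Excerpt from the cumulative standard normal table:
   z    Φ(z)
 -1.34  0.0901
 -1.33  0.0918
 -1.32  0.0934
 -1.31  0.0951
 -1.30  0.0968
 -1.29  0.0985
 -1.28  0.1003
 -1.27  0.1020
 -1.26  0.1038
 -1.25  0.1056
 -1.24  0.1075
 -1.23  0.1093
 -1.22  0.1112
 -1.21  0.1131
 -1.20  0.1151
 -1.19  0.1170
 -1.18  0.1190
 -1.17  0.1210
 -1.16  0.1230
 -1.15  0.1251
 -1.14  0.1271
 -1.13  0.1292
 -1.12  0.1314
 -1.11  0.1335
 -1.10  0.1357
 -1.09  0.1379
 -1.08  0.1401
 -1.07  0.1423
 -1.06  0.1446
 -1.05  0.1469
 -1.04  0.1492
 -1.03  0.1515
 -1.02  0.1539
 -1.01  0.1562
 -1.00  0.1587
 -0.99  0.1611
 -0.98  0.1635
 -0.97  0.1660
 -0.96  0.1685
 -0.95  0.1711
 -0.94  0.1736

T = 1.5;  σ√T = 0.3062
ln(S/K) + (r + σ²/2)T = ln(320/240) + (0.04 + 0.25²/2)·1.5 = 0.2877 + 0.1069 = 0.3946
d₁ = 0.3946 / 0.3062 = 1.2886 ⇒ 1.29
d₂ = d₁ − σ√T = 1.2886 − 0.3062 = 0.9824 ⇒ 0.98
e^(−rT) = e^(−0.04·1.5) = 0.9418
P = 240·0.9418·N(-0.98) − 320·N(-1.29) = 240·0.9418·0.1635 − 320·0.0985 = 36.9562 − 31.5200 = 5.4362

€5.44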